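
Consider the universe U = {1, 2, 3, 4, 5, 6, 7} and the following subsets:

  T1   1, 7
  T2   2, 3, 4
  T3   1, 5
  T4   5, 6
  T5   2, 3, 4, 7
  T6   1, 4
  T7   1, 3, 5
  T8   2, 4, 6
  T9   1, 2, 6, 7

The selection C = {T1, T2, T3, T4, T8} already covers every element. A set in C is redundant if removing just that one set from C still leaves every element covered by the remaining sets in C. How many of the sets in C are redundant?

3

Drop T1: 7 uncovered — not redundant.
Drop T2: 3 uncovered — not redundant.
Drop T3: the rest still cover every element — redundant.
Drop T4: the rest still cover every element — redundant.
Drop T8: the rest still cover every element — redundant.
3 redundant: T3, T4, T8.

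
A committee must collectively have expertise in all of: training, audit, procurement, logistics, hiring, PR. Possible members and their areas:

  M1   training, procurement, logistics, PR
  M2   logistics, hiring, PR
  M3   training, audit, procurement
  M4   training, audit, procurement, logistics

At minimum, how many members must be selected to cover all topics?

M2, M3 together cover {training, audit, procurement, logistics, hiring, PR} — every topic.
No single member contains all 6 topics, so 2 is optimal.
Greedy (largest uncovered first) would take M1, M2, M3 — 3 members — but 2 suffice.

2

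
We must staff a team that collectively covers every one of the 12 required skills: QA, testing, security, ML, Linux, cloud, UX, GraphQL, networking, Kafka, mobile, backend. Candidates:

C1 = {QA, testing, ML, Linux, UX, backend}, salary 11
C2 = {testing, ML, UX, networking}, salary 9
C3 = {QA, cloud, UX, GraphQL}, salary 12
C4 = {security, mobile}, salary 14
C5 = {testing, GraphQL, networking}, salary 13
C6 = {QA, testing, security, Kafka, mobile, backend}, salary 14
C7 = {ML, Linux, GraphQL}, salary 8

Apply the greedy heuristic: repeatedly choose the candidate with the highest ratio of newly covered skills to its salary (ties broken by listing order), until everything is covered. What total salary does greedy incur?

46

Pick 1: C1 adds 6 new (QA, testing, ML, Linux, UX, backend) at salary 11 (ratio 6/11).
Pick 2: C6 adds 3 new (security, Kafka, mobile) at salary 14 (ratio 3/14).
Pick 3: C3 adds 2 new (cloud, GraphQL) at salary 12 (ratio 2/12).
Pick 4: C2 adds 1 new (networking) at salary 9 (ratio 1/9).
Greedy total salary: 11 + 14 + 12 + 9 = 46. (The true optimum is 43, so greedy overshoots here.)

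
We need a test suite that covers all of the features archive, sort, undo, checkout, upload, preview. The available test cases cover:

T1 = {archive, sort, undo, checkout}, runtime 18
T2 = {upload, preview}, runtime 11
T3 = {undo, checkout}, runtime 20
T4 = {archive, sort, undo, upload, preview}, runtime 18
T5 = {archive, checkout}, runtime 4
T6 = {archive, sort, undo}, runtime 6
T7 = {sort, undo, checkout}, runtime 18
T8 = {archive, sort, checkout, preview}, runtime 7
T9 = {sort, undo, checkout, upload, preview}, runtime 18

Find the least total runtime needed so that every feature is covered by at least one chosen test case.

21

T2, T5, T6 cover every feature at runtime 11 + 4 + 6 = 21.
Any cover uses at least 2 test cases; among all covering selections none totals below 21.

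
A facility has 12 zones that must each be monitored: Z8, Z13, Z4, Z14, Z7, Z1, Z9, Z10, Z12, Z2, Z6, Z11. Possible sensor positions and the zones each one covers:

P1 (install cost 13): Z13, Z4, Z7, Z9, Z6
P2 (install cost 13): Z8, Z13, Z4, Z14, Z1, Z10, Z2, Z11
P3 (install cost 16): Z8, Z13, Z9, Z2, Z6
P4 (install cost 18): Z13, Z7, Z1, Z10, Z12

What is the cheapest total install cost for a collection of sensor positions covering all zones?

44

P1, P2, P4 cover every zone at install cost 13 + 13 + 18 = 44.
Any cover uses at least 3 sensor positions; among all covering selections none totals below 44.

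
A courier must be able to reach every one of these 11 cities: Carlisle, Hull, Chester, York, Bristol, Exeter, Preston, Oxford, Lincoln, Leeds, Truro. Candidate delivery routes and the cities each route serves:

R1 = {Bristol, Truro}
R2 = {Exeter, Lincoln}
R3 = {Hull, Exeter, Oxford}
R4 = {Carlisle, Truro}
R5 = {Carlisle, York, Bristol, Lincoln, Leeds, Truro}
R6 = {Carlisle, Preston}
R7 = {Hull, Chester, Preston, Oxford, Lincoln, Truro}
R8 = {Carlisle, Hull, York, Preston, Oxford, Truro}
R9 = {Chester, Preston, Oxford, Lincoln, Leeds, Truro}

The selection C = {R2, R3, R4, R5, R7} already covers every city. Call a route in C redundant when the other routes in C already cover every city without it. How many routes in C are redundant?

Drop R2: the rest still cover every city — redundant.
Drop R3: the rest still cover every city — redundant.
Drop R4: the rest still cover every city — redundant.
Drop R5: York, Bristol, Leeds uncovered — not redundant.
Drop R7: Chester, Preston uncovered — not redundant.
3 redundant: R2, R3, R4.

3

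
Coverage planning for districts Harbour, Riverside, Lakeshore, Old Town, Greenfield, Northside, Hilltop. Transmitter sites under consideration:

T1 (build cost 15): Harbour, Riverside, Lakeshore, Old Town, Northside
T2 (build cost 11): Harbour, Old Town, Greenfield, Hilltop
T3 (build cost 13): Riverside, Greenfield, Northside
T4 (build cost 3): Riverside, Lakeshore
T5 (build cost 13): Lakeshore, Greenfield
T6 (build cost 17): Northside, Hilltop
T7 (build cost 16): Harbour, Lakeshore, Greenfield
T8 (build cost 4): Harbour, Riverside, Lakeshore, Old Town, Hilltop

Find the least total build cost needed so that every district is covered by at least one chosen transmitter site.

T3, T8 cover every district at build cost 13 + 4 = 17.
Any cover uses at least 2 transmitter sites; among all covering selections none totals below 17.

17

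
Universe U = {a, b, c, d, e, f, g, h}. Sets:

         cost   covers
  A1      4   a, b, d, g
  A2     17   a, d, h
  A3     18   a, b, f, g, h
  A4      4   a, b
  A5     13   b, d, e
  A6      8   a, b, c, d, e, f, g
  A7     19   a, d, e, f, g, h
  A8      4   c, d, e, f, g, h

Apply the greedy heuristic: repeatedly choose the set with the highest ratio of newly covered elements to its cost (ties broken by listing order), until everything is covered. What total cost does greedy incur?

8

Pick 1: A8 adds 6 new (c, d, e, f, g, h) at cost 4 (ratio 6/4).
Pick 2: A1 adds 2 new (a, b) at cost 4 (ratio 2/4).
Greedy total cost: 4 + 4 = 8.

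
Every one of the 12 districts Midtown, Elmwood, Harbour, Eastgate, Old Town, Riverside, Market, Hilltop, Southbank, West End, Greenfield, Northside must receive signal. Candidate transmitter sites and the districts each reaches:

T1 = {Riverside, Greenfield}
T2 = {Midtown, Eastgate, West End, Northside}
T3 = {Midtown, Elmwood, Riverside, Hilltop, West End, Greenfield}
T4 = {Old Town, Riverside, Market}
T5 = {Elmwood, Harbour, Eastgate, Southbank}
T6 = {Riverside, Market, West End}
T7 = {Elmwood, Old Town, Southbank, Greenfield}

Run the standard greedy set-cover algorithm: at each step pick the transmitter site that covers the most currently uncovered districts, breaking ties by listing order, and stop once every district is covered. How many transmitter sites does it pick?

Pick 1: T3 covers 6 new districts (Midtown, Elmwood, Riverside, Hilltop, West End, Greenfield).
Pick 2: T5 covers 3 new districts (Harbour, Eastgate, Southbank).
Pick 3: T4 covers 2 new districts (Old Town, Market).
Pick 4: T2 covers 1 new districts (Northside).
Greedy uses 4 transmitter sites.

4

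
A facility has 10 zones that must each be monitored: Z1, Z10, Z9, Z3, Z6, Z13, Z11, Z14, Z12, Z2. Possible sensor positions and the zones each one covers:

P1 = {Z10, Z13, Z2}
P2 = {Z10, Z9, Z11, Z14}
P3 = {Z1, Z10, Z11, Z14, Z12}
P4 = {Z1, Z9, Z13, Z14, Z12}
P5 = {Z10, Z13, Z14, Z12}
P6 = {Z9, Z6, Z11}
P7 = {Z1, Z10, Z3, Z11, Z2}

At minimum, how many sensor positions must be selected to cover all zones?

P4, P6, P7 together cover {Z1, Z10, Z9, Z3, Z6, Z13, Z11, Z14, Z12, Z2} — every zone.
No 2 of the 7 sensor positions cover everything (all 21 pairs fall short), so 3 is minimum.
Greedy (largest uncovered first) would take P3, P1, P6, P7 — 4 sensor positions — but 3 suffice.

3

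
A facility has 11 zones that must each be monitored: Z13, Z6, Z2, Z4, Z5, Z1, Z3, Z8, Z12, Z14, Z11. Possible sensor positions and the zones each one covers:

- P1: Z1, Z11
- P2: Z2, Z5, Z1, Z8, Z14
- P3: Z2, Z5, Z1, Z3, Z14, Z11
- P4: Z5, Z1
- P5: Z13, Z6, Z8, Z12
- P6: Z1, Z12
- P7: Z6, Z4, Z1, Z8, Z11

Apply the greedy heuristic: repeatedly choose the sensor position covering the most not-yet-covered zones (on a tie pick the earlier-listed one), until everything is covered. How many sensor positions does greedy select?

Pick 1: P3 covers 6 new zones (Z2, Z5, Z1, Z3, Z14, Z11).
Pick 2: P5 covers 4 new zones (Z13, Z6, Z8, Z12).
Pick 3: P7 covers 1 new zones (Z4).
Greedy uses 3 sensor positions.

3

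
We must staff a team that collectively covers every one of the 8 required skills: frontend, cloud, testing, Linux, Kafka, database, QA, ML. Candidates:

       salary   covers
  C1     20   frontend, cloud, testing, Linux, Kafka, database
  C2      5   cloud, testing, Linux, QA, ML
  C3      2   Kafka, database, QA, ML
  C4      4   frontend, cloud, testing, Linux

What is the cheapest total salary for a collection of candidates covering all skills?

C3, C4 cover every skill at salary 2 + 4 = 6.
Any cover uses at least 2 candidates; among all covering selections none totals below 6.

6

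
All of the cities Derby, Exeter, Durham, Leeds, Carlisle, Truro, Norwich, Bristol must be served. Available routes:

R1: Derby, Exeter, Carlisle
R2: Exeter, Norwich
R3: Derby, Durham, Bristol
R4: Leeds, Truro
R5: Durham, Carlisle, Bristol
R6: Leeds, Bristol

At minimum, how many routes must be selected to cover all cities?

4

R1, R2, R3, R4 together cover {Derby, Exeter, Durham, Leeds, Carlisle, Truro, Norwich, Bristol} — every city.
No 3 of the 6 routes cover everything (all 20 triples fall short), so 4 is minimum.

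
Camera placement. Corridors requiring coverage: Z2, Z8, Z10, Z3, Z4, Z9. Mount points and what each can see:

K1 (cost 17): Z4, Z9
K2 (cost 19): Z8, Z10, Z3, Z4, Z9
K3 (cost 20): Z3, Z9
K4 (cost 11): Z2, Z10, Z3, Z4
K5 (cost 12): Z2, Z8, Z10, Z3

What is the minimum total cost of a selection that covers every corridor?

K1, K5 cover every corridor at cost 17 + 12 = 29.
Any cover uses at least 2 camera mounts; among all covering selections none totals below 29.

29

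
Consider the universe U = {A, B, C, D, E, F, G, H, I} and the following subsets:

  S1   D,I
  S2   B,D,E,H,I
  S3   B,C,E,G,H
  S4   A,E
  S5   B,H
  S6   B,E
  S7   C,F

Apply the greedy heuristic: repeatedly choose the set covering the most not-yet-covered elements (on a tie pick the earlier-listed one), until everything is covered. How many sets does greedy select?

4

Pick 1: S2 covers 5 new elements (B, D, E, H, I).
Pick 2: S3 covers 2 new elements (C, G).
Pick 3: S4 covers 1 new elements (A).
Pick 4: S7 covers 1 new elements (F).
Greedy uses 4 sets.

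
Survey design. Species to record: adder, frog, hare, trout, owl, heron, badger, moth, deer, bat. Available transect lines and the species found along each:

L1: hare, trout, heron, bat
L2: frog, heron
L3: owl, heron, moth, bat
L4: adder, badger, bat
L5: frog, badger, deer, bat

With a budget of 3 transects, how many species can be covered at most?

Choosing L1, L3, L5 covers {frog, hare, trout, owl, heron, badger, moth, deer, bat} — 9 species.
No choice of 3 transects does better; here adder is left uncovered.

9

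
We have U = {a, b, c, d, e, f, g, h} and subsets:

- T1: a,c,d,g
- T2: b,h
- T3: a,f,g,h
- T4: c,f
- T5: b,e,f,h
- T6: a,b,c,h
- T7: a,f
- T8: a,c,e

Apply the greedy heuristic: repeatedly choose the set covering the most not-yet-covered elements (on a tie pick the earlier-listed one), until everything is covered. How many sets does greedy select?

2

Pick 1: T1 covers 4 new elements (a, c, d, g).
Pick 2: T5 covers 4 new elements (b, e, f, h).
Greedy uses 2 sets.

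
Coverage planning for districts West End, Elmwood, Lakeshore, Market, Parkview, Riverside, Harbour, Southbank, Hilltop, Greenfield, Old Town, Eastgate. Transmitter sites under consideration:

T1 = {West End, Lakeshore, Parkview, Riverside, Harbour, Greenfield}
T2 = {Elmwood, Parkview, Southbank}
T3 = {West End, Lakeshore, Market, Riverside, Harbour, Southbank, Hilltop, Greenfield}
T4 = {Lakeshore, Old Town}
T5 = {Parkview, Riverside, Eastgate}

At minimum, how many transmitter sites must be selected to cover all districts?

4

T2, T3, T4, T5 together cover {West End, Elmwood, Lakeshore, Market, Parkview, Riverside, Harbour, Southbank, Hilltop, Greenfield, Old Town, Eastgate} — every district.
No 3 of the 5 transmitter sites cover everything (all 10 triples fall short), so 4 is minimum.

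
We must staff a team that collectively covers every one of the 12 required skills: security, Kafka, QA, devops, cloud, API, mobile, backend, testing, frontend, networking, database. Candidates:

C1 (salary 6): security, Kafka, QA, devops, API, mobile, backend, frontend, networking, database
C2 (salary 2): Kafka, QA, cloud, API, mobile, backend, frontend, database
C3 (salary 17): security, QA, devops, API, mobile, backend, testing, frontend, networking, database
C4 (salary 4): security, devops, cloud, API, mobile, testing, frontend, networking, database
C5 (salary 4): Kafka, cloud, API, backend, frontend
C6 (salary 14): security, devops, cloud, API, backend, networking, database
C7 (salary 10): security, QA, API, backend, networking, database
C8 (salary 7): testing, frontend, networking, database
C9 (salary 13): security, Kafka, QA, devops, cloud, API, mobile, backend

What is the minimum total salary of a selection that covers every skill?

6

C2, C4 cover every skill at salary 2 + 4 = 6.
Any cover uses at least 2 candidates; among all covering selections none totals below 6.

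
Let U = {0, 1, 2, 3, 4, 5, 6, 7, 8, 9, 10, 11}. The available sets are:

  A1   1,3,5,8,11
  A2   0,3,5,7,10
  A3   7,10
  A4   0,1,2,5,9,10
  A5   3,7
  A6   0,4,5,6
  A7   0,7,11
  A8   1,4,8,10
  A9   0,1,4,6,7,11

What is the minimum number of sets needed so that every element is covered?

3

A1, A4, A9 together cover {0, 1, 2, 3, 4, 5, 6, 7, 8, 9, 10, 11} — every element.
No 2 of the 9 sets cover everything (all 36 pairs fall short), so 3 is minimum.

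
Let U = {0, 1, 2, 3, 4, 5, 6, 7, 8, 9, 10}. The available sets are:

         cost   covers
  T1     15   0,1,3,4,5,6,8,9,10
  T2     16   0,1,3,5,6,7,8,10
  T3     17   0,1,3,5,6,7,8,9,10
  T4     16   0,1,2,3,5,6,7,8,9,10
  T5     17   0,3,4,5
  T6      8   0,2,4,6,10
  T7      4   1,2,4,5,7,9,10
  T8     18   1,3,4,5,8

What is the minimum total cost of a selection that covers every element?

T1, T7 cover every element at cost 15 + 4 = 19.
Any cover uses at least 2 sets; among all covering selections none totals below 19.

19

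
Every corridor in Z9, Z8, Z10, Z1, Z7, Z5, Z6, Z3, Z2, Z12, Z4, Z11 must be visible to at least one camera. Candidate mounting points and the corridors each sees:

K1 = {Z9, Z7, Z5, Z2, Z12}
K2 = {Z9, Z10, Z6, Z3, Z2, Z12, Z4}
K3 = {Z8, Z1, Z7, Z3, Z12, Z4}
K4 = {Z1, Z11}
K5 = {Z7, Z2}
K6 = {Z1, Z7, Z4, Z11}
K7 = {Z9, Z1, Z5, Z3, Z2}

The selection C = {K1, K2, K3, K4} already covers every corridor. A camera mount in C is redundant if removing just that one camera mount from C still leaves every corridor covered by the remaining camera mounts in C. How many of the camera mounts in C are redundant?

Drop K1: Z5 uncovered — not redundant.
Drop K2: Z10, Z6 uncovered — not redundant.
Drop K3: Z8 uncovered — not redundant.
Drop K4: Z11 uncovered — not redundant.
None of the camera mounts in C is redundant.

0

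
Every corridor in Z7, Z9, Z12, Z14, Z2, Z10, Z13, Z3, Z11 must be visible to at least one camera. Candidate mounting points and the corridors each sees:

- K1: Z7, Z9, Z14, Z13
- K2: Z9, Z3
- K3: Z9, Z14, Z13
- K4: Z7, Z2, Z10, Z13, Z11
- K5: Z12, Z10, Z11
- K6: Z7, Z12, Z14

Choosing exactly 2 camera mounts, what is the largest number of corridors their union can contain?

Choosing K1, K4 covers {Z7, Z9, Z14, Z2, Z10, Z13, Z11} — 7 corridors.
No choice of 2 camera mounts does better; here Z12, Z3 are left uncovered.

7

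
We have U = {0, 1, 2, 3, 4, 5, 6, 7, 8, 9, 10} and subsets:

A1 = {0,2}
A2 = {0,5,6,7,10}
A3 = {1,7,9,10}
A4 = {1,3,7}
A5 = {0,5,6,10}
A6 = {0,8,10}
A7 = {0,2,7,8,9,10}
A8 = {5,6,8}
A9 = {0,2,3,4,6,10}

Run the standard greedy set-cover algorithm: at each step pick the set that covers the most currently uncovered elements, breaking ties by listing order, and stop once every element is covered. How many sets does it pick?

Pick 1: A7 covers 6 new elements (0, 2, 7, 8, 9, 10).
Pick 2: A9 covers 3 new elements (3, 4, 6).
Pick 3: A2 covers 1 new elements (5).
Pick 4: A3 covers 1 new elements (1).
Greedy uses 4 sets. (The true minimum is 3.)

4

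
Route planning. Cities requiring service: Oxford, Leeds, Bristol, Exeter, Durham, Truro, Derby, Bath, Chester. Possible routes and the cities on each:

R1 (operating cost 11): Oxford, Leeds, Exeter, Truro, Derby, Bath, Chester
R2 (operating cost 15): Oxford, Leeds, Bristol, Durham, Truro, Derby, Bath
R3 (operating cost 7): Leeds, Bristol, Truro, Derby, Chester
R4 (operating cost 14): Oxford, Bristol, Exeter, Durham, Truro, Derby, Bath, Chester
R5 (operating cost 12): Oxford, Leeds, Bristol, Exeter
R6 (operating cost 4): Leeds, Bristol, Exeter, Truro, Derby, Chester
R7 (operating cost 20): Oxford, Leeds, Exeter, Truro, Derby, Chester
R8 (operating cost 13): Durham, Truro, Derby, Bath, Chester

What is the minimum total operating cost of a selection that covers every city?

18

R4, R6 cover every city at operating cost 14 + 4 = 18.
Any cover uses at least 2 routes; among all covering selections none totals below 18.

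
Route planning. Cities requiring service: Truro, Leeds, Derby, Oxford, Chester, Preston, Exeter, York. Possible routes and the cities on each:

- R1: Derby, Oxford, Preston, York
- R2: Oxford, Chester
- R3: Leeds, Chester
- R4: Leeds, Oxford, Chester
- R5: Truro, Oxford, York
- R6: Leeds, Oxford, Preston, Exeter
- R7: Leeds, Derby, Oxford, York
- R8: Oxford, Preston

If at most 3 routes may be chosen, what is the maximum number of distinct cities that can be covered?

7

Choosing R1, R2, R6 covers {Leeds, Derby, Oxford, Chester, Preston, Exeter, York} — 7 cities.
No choice of 3 routes does better; here Truro is left uncovered.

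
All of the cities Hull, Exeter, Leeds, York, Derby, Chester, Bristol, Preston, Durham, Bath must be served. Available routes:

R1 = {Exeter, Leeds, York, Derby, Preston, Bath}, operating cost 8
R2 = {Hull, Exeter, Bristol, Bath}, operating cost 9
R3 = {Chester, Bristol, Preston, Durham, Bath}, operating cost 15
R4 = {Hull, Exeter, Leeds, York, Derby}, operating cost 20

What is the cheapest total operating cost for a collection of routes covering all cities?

32

R1, R2, R3 cover every city at operating cost 8 + 9 + 15 = 32.
Any cover uses at least 2 routes; among all covering selections none totals below 32.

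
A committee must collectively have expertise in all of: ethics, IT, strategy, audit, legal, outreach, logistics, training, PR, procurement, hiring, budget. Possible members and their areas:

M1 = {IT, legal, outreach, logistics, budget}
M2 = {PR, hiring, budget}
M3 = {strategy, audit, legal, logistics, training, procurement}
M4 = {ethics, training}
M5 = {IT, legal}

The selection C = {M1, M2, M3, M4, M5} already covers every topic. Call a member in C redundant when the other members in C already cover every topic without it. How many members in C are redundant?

1

Drop M1: outreach uncovered — not redundant.
Drop M2: PR, hiring uncovered — not redundant.
Drop M3: strategy, audit, procurement uncovered — not redundant.
Drop M4: ethics uncovered — not redundant.
Drop M5: the rest still cover every topic — redundant.
1 redundant: M5.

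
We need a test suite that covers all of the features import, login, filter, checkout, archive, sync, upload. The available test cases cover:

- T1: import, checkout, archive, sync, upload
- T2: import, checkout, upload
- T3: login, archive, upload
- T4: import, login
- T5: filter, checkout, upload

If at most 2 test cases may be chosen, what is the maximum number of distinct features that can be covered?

Choosing T1, T3 covers {import, login, checkout, archive, sync, upload} — 6 features.
No choice of 2 test cases does better; here filter is left uncovered.

6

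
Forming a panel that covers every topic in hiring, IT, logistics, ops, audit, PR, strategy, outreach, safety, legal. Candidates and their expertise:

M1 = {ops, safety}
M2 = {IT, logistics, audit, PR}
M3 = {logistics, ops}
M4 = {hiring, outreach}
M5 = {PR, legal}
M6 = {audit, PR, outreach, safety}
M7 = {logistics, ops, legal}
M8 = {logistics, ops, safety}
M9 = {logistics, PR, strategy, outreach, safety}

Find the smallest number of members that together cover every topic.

M2, M4, M7, M9 together cover {hiring, IT, logistics, ops, audit, PR, strategy, outreach, safety, legal} — every topic.
No 3 of the 9 members cover everything (all 84 triples fall short), so 4 is minimum.

4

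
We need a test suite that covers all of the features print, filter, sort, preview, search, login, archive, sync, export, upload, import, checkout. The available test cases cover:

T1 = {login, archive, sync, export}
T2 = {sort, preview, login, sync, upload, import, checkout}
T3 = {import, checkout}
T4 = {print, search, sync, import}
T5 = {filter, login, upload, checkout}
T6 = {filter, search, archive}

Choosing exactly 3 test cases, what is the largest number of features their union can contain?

Choosing T1, T2, T4 covers {print, sort, preview, search, login, archive, sync, export, upload, import, checkout} — 11 features.
No choice of 3 test cases does better; here filter is left uncovered.

11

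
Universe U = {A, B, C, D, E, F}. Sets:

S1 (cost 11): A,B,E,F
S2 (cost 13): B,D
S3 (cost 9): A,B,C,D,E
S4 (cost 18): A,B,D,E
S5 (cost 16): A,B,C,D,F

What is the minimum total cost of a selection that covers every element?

20

S1, S3 cover every element at cost 11 + 9 = 20.
Any cover uses at least 2 sets; among all covering selections none totals below 20.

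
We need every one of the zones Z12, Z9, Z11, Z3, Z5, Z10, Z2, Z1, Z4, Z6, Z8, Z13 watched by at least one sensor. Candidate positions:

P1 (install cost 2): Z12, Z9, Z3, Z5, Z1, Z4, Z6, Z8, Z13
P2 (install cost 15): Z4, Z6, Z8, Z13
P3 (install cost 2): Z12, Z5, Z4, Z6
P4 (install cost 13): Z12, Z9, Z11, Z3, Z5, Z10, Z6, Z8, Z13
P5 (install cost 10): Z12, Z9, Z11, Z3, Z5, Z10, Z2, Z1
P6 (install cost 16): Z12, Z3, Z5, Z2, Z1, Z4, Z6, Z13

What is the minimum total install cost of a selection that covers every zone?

P1, P5 cover every zone at install cost 2 + 10 = 12.
Any cover uses at least 2 sensor positions; among all covering selections none totals below 12.

12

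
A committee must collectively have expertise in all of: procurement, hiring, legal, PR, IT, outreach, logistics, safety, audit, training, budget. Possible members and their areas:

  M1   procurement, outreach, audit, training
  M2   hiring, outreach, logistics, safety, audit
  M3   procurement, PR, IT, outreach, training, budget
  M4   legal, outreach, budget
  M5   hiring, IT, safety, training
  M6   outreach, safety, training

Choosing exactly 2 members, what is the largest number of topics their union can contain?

10

Choosing M2, M3 covers {procurement, hiring, PR, IT, outreach, logistics, safety, audit, training, budget} — 10 topics.
No choice of 2 members does better; here legal is left uncovered.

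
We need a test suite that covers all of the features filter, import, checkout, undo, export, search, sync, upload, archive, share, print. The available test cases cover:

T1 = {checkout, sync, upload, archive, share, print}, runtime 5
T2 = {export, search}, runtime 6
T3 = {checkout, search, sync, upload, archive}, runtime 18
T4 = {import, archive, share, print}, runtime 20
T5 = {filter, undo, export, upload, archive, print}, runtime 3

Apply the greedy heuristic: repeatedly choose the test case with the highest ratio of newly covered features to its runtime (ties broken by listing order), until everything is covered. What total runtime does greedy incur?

34

Pick 1: T5 adds 6 new (filter, undo, export, upload, archive, print) at runtime 3 (ratio 6/3).
Pick 2: T1 adds 3 new (checkout, sync, share) at runtime 5 (ratio 3/5).
Pick 3: T2 adds 1 new (search) at runtime 6 (ratio 1/6).
Pick 4: T4 adds 1 new (import) at runtime 20 (ratio 1/20).
Greedy total runtime: 3 + 5 + 6 + 20 = 34.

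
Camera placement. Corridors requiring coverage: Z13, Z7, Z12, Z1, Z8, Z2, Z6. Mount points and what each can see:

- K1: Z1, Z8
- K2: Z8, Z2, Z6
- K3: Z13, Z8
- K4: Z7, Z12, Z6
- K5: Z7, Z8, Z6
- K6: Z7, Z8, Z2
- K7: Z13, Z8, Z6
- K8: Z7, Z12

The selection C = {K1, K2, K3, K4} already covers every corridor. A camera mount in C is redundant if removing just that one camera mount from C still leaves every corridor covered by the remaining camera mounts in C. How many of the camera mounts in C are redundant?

Drop K1: Z1 uncovered — not redundant.
Drop K2: Z2 uncovered — not redundant.
Drop K3: Z13 uncovered — not redundant.
Drop K4: Z7, Z12 uncovered — not redundant.
None of the camera mounts in C is redundant.

0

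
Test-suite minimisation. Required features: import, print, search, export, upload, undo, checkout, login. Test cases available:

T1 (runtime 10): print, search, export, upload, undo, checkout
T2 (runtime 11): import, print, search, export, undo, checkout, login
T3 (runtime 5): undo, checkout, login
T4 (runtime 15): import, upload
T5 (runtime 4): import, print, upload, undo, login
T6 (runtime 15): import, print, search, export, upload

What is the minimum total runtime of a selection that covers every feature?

14

T1, T5 cover every feature at runtime 10 + 4 = 14.
Any cover uses at least 2 test cases; among all covering selections none totals below 14.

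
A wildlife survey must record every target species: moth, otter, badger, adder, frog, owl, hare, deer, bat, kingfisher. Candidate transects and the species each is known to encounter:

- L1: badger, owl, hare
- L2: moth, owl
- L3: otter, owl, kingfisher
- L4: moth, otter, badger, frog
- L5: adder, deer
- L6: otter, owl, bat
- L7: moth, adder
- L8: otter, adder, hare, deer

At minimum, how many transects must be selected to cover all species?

4

L3, L4, L6, L8 together cover {moth, otter, badger, adder, frog, owl, hare, deer, bat, kingfisher} — every species.
No 3 of the 8 transects cover everything (all 56 triples fall short), so 4 is minimum.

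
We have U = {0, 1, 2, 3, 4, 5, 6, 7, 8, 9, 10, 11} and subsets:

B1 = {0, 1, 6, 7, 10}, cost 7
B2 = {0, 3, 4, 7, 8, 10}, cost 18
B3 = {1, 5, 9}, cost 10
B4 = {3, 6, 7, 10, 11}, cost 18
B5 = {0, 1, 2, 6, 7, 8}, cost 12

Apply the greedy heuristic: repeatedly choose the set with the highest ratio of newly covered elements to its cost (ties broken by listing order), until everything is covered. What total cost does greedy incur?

Pick 1: B1 adds 5 new (0, 1, 6, 7, 10) at cost 7 (ratio 5/7).
Pick 2: B3 adds 2 new (5, 9) at cost 10 (ratio 2/10).
Pick 3: B2 adds 3 new (3, 4, 8) at cost 18 (ratio 3/18).
Pick 4: B5 adds 1 new (2) at cost 12 (ratio 1/12).
Pick 5: B4 adds 1 new (11) at cost 18 (ratio 1/18).
Greedy total cost: 7 + 10 + 18 + 12 + 18 = 65. (The true optimum is 58, so greedy overshoots here.)

65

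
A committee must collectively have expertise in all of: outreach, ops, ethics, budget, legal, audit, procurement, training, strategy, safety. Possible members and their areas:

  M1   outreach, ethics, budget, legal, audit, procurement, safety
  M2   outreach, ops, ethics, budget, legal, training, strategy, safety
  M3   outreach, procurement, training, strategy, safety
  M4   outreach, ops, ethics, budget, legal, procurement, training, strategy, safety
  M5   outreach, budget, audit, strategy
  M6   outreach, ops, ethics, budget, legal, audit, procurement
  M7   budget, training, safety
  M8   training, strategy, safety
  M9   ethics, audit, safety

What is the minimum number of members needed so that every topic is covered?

2

M1, M2 together cover {outreach, ops, ethics, budget, legal, audit, procurement, training, strategy, safety} — every topic.
No single member contains all 10 topics, so 2 is optimal.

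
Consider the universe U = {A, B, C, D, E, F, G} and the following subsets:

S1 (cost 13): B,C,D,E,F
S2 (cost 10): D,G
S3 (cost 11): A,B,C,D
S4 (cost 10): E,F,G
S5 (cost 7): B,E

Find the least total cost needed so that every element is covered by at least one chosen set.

S3, S4 cover every element at cost 11 + 10 = 21.
Any cover uses at least 2 sets; among all covering selections none totals below 21.
Greedy by coverage-per-cost would pick S1, S2, S3 for 34 — worse than the optimum 21.

21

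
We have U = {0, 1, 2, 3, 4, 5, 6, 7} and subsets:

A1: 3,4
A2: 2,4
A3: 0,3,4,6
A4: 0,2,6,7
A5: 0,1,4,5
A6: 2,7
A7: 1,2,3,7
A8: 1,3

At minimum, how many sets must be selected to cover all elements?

A1, A4, A5 together cover {0, 1, 2, 3, 4, 5, 6, 7} — every element.
No 2 of the 8 sets cover everything (all 28 pairs fall short), so 3 is minimum.

3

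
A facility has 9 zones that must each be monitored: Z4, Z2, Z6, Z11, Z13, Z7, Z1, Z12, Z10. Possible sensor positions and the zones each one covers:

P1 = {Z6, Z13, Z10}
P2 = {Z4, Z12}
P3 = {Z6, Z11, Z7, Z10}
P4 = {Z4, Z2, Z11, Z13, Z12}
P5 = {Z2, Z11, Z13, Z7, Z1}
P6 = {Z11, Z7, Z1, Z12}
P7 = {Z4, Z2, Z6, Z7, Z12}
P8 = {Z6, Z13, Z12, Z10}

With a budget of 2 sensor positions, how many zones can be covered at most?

8

Choosing P3, P4 covers {Z4, Z2, Z6, Z11, Z13, Z7, Z12, Z10} — 8 zones.
No choice of 2 sensor positions does better; here Z1 is left uncovered.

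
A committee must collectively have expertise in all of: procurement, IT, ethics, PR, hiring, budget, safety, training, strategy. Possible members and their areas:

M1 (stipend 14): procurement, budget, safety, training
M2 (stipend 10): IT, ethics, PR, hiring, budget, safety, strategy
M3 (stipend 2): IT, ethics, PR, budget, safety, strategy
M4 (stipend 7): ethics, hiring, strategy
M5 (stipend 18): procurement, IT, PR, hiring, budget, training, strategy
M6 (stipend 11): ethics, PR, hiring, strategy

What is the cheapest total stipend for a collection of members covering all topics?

20

M3, M5 cover every topic at stipend 2 + 18 = 20.
Any cover uses at least 2 members; among all covering selections none totals below 20.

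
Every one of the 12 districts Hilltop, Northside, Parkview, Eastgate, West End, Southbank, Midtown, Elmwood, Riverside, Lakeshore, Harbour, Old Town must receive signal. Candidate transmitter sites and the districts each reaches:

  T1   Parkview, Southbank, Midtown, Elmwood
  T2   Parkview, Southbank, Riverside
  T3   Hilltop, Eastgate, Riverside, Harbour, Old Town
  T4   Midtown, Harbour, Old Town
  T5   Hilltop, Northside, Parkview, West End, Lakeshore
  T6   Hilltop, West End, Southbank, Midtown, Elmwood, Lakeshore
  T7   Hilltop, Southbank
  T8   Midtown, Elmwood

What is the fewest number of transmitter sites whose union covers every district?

3

T1, T3, T5 together cover {Hilltop, Northside, Parkview, Eastgate, West End, Southbank, Midtown, Elmwood, Riverside, Lakeshore, Harbour, Old Town} — every district.
No 2 of the 8 transmitter sites cover everything (all 28 pairs fall short), so 3 is minimum.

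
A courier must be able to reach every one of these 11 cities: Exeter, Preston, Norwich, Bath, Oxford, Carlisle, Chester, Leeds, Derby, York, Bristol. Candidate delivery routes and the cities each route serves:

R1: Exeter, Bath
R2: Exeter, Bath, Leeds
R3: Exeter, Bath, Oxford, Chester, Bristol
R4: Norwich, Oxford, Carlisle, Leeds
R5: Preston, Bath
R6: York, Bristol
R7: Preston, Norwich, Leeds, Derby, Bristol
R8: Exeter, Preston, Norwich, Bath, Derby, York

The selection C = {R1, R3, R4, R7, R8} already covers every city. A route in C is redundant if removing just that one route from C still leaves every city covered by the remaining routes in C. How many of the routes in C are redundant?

Drop R1: the rest still cover every city — redundant.
Drop R3: Chester uncovered — not redundant.
Drop R4: Carlisle uncovered — not redundant.
Drop R7: the rest still cover every city — redundant.
Drop R8: York uncovered — not redundant.
2 redundant: R1, R7.

2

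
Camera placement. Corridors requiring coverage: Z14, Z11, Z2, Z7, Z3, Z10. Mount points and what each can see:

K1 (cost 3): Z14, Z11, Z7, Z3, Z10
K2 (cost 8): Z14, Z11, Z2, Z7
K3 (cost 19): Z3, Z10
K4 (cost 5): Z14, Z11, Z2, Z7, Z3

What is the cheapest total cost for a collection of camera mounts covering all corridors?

K1, K4 cover every corridor at cost 3 + 5 = 8.
Any cover uses at least 2 camera mounts; among all covering selections none totals below 8.

8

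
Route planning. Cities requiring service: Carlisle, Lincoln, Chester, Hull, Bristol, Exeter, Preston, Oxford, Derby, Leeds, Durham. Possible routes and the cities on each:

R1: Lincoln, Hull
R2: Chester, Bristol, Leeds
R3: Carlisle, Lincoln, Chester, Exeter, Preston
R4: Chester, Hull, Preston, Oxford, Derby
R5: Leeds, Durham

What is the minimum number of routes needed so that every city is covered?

R2, R3, R4, R5 together cover {Carlisle, Lincoln, Chester, Hull, Bristol, Exeter, Preston, Oxford, Derby, Leeds, Durham} — every city.
No 3 of the 5 routes cover everything (all 10 triples fall short), so 4 is minimum.

4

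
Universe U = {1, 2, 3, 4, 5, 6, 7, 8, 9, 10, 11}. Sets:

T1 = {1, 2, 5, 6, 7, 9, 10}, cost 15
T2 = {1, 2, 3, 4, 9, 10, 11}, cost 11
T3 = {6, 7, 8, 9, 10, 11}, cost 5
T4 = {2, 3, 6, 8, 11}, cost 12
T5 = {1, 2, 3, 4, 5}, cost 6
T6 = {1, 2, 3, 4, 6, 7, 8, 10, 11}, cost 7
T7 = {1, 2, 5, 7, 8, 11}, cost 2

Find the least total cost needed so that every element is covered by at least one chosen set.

11

T3, T5 cover every element at cost 5 + 6 = 11.
Any cover uses at least 2 sets; among all covering selections none totals below 11.
Greedy by coverage-per-cost would pick T7, T3, T5 for 13 — worse than the optimum 11.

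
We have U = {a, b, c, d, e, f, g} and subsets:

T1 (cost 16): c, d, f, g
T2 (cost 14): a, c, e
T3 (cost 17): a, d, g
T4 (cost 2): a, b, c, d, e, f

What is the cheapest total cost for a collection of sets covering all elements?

T1, T4 cover every element at cost 16 + 2 = 18.
Any cover uses at least 2 sets; among all covering selections none totals below 18.

18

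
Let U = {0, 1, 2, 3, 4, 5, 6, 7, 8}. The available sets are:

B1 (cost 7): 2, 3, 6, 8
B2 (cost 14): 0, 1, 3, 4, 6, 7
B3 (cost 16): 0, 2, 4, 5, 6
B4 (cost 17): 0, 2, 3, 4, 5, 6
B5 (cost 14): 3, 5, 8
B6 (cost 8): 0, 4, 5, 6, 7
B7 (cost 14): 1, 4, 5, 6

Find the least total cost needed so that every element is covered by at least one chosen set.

29

B1, B2, B6 cover every element at cost 7 + 14 + 8 = 29.
Any cover uses at least 3 sets; among all covering selections none totals below 29.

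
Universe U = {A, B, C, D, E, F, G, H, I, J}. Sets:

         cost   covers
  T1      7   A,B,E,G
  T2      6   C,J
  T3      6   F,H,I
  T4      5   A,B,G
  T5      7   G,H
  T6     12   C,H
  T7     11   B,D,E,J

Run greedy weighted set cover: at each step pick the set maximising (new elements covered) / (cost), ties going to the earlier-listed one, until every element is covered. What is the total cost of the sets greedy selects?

Pick 1: T4 adds 3 new (A, B, G) at cost 5 (ratio 3/5).
Pick 2: T3 adds 3 new (F, H, I) at cost 6 (ratio 3/6).
Pick 3: T2 adds 2 new (C, J) at cost 6 (ratio 2/6).
Pick 4: T7 adds 2 new (D, E) at cost 11 (ratio 2/11).
Greedy total cost: 5 + 6 + 6 + 11 = 28.

28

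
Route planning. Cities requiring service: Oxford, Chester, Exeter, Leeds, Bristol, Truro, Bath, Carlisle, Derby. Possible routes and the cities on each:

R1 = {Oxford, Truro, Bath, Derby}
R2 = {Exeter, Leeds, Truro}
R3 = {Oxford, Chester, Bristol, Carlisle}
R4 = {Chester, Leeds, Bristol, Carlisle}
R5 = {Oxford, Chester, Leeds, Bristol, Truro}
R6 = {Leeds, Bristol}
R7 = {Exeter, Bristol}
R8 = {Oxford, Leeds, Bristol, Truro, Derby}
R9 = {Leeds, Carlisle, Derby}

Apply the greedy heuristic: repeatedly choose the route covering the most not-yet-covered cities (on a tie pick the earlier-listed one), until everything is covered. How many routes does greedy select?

4

Pick 1: R5 covers 5 new cities (Oxford, Chester, Leeds, Bristol, Truro).
Pick 2: R1 covers 2 new cities (Bath, Derby).
Pick 3: R2 covers 1 new cities (Exeter).
Pick 4: R3 covers 1 new cities (Carlisle).
Greedy uses 4 routes. (The true minimum is 3.)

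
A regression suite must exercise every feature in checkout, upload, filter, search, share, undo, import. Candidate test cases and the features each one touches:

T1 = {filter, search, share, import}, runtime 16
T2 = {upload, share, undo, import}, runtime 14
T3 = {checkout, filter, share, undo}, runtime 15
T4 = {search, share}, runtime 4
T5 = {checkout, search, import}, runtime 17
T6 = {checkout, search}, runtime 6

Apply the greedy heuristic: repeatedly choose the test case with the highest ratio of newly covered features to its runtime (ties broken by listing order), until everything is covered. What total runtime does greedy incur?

39

Pick 1: T4 adds 2 new (search, share) at runtime 4 (ratio 2/4).
Pick 2: T2 adds 3 new (upload, undo, import) at runtime 14 (ratio 3/14).
Pick 3: T6 adds 1 new (checkout) at runtime 6 (ratio 1/6).
Pick 4: T3 adds 1 new (filter) at runtime 15 (ratio 1/15).
Greedy total runtime: 4 + 14 + 6 + 15 = 39. (The true optimum is 33, so greedy overshoots here.)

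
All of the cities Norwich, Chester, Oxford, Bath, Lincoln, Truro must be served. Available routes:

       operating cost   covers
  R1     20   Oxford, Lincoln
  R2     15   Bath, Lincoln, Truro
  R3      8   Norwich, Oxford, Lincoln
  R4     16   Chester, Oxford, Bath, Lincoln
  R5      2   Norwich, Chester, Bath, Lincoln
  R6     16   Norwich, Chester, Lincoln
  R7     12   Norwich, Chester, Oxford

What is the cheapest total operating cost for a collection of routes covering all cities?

25

R2, R3, R5 cover every city at operating cost 15 + 8 + 2 = 25.
Any cover uses at least 2 routes; among all covering selections none totals below 25.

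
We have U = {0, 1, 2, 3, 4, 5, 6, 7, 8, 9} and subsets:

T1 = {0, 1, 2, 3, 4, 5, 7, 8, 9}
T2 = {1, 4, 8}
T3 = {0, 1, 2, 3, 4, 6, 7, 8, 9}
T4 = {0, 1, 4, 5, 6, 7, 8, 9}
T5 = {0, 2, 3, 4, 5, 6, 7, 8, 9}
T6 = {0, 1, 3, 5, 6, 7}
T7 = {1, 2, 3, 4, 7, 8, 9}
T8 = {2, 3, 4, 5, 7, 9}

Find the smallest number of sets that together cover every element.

T1, T3 together cover {0, 1, 2, 3, 4, 5, 6, 7, 8, 9} — every element.
No single set contains all 10 elements, so 2 is optimal.

2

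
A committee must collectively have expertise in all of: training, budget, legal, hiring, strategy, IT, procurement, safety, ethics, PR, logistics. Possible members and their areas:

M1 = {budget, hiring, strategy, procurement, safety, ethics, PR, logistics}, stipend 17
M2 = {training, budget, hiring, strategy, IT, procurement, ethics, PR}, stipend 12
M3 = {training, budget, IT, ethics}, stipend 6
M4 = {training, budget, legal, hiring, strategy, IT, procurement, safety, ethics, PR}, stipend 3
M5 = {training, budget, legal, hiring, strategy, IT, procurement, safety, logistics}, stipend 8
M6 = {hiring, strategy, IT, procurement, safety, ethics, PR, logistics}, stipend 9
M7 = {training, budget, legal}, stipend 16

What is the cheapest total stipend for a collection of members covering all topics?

M4, M5 cover every topic at stipend 3 + 8 = 11.
Any cover uses at least 2 members; among all covering selections none totals below 11.

11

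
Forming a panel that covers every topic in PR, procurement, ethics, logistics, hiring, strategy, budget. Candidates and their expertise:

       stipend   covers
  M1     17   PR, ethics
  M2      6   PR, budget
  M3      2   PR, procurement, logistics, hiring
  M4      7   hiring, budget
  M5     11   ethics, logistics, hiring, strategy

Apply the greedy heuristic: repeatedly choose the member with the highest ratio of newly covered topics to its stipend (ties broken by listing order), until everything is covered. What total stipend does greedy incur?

Pick 1: M3 adds 4 new (PR, procurement, logistics, hiring) at stipend 2 (ratio 4/2).
Pick 2: M5 adds 2 new (ethics, strategy) at stipend 11 (ratio 2/11).
Pick 3: M2 adds 1 new (budget) at stipend 6 (ratio 1/6).
Greedy total stipend: 2 + 11 + 6 = 19.

19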